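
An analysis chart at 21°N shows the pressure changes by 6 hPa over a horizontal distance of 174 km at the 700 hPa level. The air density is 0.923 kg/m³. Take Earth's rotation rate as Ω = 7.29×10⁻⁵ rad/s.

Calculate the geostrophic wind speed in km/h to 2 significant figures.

Coriolis parameter at 21°N:
f = 2Ω sin φ = 2 × 7.29×10⁻⁵ × sin 21° = 5.23×10⁻⁵ s⁻¹
Pressure gradient: |∂P/∂n| = 600 Pa / 174000 m = 3.45×10⁻³ Pa/m
Geostrophic balance (pressure-gradient force = Coriolis force):
V_g = (1/(fρ)) |∂P/∂n| = 3.45×10⁻³ / (5.23×10⁻⁵ × 0.923) = 71.5 m/s
Converting: 71.5 m/s × 3.6 = 260 km/h

260 km/h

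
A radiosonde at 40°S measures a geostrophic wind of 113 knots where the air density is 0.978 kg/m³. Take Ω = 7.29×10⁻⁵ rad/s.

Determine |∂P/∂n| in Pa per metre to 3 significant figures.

Coriolis parameter at 40°S:
f = 2Ω sin φ = 2 × 7.29×10⁻⁵ × sin 40° = 9.37×10⁻⁵ s⁻¹
Wind speed in SI: 113 knots = 58.1 m/s
Geostrophic balance rearranged: |∂P/∂n| = f ρ V_g
|∂P/∂n| = 9.37×10⁻⁵ × 0.978 × 58.1 = 5.33×10⁻³ Pa/m

5.33×10⁻³ Pa/m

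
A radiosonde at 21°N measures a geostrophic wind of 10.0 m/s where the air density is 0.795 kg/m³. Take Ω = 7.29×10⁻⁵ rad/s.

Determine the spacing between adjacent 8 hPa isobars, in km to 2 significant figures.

Coriolis parameter at 21°N:
f = 2Ω sin φ = 2 × 7.29×10⁻⁵ × sin 21° = 5.23×10⁻⁵ s⁻¹
Geostrophic balance rearranged: |∂P/∂n| = f ρ V_g
|∂P/∂n| = 5.23×10⁻⁵ × 0.795 × 10.0 = 4.15×10⁻⁴ Pa/m
Isobar spacing: Δn = ΔP/|∂P/∂n| = 800 Pa / 4.15×10⁻⁴ Pa/m = 1925911 m ≈ 1900 km

1900 km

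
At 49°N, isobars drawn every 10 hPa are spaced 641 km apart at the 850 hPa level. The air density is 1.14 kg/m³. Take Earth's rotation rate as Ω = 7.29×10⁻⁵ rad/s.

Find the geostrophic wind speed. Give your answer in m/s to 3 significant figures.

12.4 m/s

Coriolis parameter at 49°N:
f = 2Ω sin φ = 2 × 7.29×10⁻⁵ × sin 49° = 1.10×10⁻⁴ s⁻¹
Pressure gradient: |∂P/∂n| = 1000 Pa / 641000 m = 1.56×10⁻³ Pa/m
Geostrophic balance (pressure-gradient force = Coriolis force):
V_g = (1/(fρ)) |∂P/∂n| = 1.56×10⁻³ / (1.10×10⁻⁴ × 1.14) = 12.4 m/s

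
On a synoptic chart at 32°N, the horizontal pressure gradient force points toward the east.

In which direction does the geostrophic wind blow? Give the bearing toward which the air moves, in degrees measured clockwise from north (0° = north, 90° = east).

180°

The pressure-gradient force points toward the east (bearing 090°).
Geostrophic balance: in the Northern Hemisphere the Coriolis force deflects motion to the right, so the geostrophic wind blows 90° to the right of the pressure-gradient force (low pressure on the left).
Rotating 090° by 90° clockwise gives 180° — the wind blows toward the south.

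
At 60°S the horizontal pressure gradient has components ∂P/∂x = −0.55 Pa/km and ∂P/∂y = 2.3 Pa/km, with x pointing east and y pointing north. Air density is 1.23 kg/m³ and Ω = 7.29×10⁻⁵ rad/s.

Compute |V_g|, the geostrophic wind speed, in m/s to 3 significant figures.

Coriolis parameter at 60°S:
f = 2Ω sin φ = 2 × 7.29×10⁻⁵ × sin 60° = 1.26×10⁻⁴ s⁻¹
In the Southern Hemisphere f is negative: f = −1.26×10⁻⁴ s⁻¹.
Component geostrophic relations (x east, y north):
u_g = −(1/(fρ)) ∂P/∂y,  v_g = (1/(fρ)) ∂P/∂x
u_g = −(2.3×10⁻³)/(−1.26×10⁻⁴ × 1.23) = 14.8 m/s;  v_g = (−0.55×10⁻³)/(−1.26×10⁻⁴ × 1.23) = 3.54 m/s
|V_g| = √(u_g² + v_g²) = 15.2 m/s

15.2 m/s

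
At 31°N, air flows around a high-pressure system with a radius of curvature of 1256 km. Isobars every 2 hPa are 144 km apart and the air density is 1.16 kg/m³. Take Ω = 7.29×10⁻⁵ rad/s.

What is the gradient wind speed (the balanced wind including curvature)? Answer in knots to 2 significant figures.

40 knots

Coriolis parameter at 31°N:
f = 2Ω sin φ = 2 × 7.29×10⁻⁵ × sin 31° = 7.51×10⁻⁵ s⁻¹
Pressure gradient: |∂P/∂n| = 200 Pa / 144000 m = 1.39×10⁻³ Pa/m
Geostrophic speed: V_g = |∂P/∂n|/(fρ) = 1.39×10⁻³/(7.51×10⁻⁵ × 1.16) = 15.9 m/s
Around a high, pressure-gradient force acts outward with centrifugal, so Coriolis balances both:
fV = (1/ρ)|∂P/∂n| + V²/R  →  V² − fR·V + fR·V_g = 0
With fR = 7.51×10⁻⁵ × 1256×10³ m = 94.3 m/s:
V = [fR − √((fR)² − 4 fR V_g)]/2 = [94.3 − √(94.3² − 4×94.3×15.9)]/2 = 20.3 m/s
Supergeostrophic (V > V_g = 15.9 m/s), as expected around a high.
Converting: 20.3 m/s × 1.944 = 40 knots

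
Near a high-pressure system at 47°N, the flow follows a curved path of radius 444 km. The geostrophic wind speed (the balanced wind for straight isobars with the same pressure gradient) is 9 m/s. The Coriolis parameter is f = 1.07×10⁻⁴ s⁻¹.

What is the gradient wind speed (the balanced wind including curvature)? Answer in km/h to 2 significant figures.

Around a high, pressure-gradient force acts outward with centrifugal, so Coriolis balances both:
fV = (1/ρ)|∂P/∂n| + V²/R  →  V² − fR·V + fR·V_g = 0
With fR = 1.07×10⁻⁴ × 444×10³ m = 47.5 m/s:
V = [fR − √((fR)² − 4 fR V_g)]/2 = [47.5 − √(47.5² − 4×47.5×9)]/2 = 12.1 m/s
Supergeostrophic (V > V_g = 9 m/s), as expected around a high.
Converting: 12.1 m/s × 3.6 = 43 km/h

43 km/h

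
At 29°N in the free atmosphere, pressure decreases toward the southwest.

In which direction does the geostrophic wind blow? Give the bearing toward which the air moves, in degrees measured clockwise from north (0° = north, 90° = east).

The pressure-gradient force points toward the southwest (bearing 225°).
Geostrophic balance: in the Northern Hemisphere the Coriolis force deflects motion to the right, so the geostrophic wind blows 90° to the right of the pressure-gradient force (low pressure on the left).
Rotating 225° by 90° clockwise gives 315° — the wind blows toward the northwest.

315°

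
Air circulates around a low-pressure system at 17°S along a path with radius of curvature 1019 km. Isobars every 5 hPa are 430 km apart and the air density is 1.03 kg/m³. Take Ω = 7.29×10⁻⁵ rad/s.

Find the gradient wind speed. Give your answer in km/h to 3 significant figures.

Coriolis parameter at 17°S:
f = 2Ω sin φ = 2 × 7.29×10⁻⁵ × sin 17° = 4.26×10⁻⁵ s⁻¹
Pressure gradient: |∂P/∂n| = 500 Pa / 430000 m = 1.16×10⁻³ Pa/m
Geostrophic speed: V_g = |∂P/∂n|/(fρ) = 1.16×10⁻³/(4.26×10⁻⁵ × 1.03) = 26.5 m/s
Around a low, centrifugal force acts outward with Coriolis, so pressure-gradient force balances both:
(1/ρ)|∂P/∂n| = fV + V²/R  →  V² + fR·V − fR·V_g = 0
With fR = 4.26×10⁻⁵ × 1019×10³ m = 43.4 m/s:
V = [−fR + √((fR)² + 4 fR V_g)]/2 = [−43.4 + √(43.4² + 4×43.4×26.5)]/2 = 18.6 m/s
Subgeostrophic (V < V_g = 26.5 m/s), as expected around a low.
Converting: 18.6 m/s × 3.6 = 66.8 km/h

66.8 km/h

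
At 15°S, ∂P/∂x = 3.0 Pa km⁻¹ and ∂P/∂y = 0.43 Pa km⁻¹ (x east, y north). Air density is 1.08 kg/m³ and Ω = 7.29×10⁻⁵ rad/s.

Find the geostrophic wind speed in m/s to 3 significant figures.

Coriolis parameter at 15°S:
f = 2Ω sin φ = 2 × 7.29×10⁻⁵ × sin 15° = 3.77×10⁻⁵ s⁻¹
In the Southern Hemisphere f is negative: f = −3.77×10⁻⁵ s⁻¹.
Component geostrophic relations (x east, y north):
u_g = −(1/(fρ)) ∂P/∂y,  v_g = (1/(fρ)) ∂P/∂x
u_g = −(0.43×10⁻³)/(−3.77×10⁻⁵ × 1.08) = 10.6 m/s;  v_g = (3.0×10⁻³)/(−3.77×10⁻⁵ × 1.08) = −73.6 m/s
|V_g| = √(u_g² + v_g²) = 74.4 m/s

74.4 m/s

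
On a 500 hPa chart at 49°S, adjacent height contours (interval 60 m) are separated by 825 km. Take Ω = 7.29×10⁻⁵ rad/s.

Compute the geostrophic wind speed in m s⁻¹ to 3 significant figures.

Coriolis parameter at 49°S:
f = 2Ω sin φ = 2 × 7.29×10⁻⁵ × sin 49° = 1.10×10⁻⁴ s⁻¹
Height gradient: |∂Z/∂n| = 60 m / 825000 m = 7.27×10⁻⁵
On a pressure surface, geostrophic balance gives V_g = (g/f)|∂Z/∂n|:
V_g = 9.81 × 7.27×10⁻⁵ / 1.10×10⁻⁴ = 6.48 m/s

6.48 m s⁻¹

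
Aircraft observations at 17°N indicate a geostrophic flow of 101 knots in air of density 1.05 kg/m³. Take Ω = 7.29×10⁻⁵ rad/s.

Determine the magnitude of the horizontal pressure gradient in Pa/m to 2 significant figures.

2.3×10⁻³ Pa/m

Coriolis parameter at 17°N:
f = 2Ω sin φ = 2 × 7.29×10⁻⁵ × sin 17° = 4.26×10⁻⁵ s⁻¹
Wind speed in SI: 101 knots = 52.0 m/s
Geostrophic balance rearranged: |∂P/∂n| = f ρ V_g
|∂P/∂n| = 4.26×10⁻⁵ × 1.05 × 52.0 = 2.33×10⁻³ Pa/m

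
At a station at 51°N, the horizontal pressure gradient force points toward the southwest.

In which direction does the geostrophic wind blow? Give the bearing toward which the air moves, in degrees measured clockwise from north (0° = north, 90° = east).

The pressure-gradient force points toward the southwest (bearing 225°).
Geostrophic balance: in the Northern Hemisphere the Coriolis force deflects motion to the right, so the geostrophic wind blows 90° to the right of the pressure-gradient force (low pressure on the left).
Rotating 225° by 90° clockwise gives 315° — the wind blows toward the northwest.

315°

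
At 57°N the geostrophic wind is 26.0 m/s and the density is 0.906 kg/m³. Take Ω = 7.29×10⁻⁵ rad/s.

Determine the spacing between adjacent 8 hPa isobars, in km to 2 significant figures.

Coriolis parameter at 57°N:
f = 2Ω sin φ = 2 × 7.29×10⁻⁵ × sin 57° = 1.22×10⁻⁴ s⁻¹
Geostrophic balance rearranged: |∂P/∂n| = f ρ V_g
|∂P/∂n| = 1.22×10⁻⁴ × 0.906 × 26.0 = 2.88×10⁻³ Pa/m
Isobar spacing: Δn = ΔP/|∂P/∂n| = 800 Pa / 2.88×10⁻³ Pa/m = 277741 m ≈ 280 km

280 km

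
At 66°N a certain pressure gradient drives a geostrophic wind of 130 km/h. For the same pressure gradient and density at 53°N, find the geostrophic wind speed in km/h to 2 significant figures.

150 km/h

With the same pressure gradient and density, V_g ∝ 1/f ∝ 1/sin φ.
V₂ = V₁ · sin φ₁ / sin φ₂ = 130 × sin 66° / sin 53°
V₂ = 130 × 0.9135/0.7986 = 150 km/h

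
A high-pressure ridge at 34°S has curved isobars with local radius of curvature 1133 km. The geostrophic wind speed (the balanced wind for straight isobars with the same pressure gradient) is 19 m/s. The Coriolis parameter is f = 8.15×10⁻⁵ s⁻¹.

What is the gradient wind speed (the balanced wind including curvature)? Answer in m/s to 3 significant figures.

26.7 m/s

Around a high, pressure-gradient force acts outward with centrifugal, so Coriolis balances both:
fV = (1/ρ)|∂P/∂n| + V²/R  →  V² − fR·V + fR·V_g = 0
With fR = 8.15×10⁻⁵ × 1133×10³ m = 92.3 m/s:
V = [fR − √((fR)² − 4 fR V_g)]/2 = [92.3 − √(92.3² − 4×92.3×19)]/2 = 26.7 m/s
Supergeostrophic (V > V_g = 19 m/s), as expected around a high.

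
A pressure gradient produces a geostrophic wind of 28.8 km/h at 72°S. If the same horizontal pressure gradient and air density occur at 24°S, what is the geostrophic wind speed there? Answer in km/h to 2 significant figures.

67 km/h

With the same pressure gradient and density, V_g ∝ 1/f ∝ 1/sin φ.
V₂ = V₁ · sin φ₁ / sin φ₂ = 28.8 × sin 72° / sin 24°
V₂ = 28.8 × 0.9511/0.4067 = 67 km/h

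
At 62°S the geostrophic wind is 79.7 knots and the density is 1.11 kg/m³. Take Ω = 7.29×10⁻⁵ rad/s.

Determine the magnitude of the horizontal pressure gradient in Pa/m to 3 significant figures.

Coriolis parameter at 62°S:
f = 2Ω sin φ = 2 × 7.29×10⁻⁵ × sin 62° = 1.29×10⁻⁴ s⁻¹
Wind speed in SI: 79.7 knots = 41.0 m/s
Geostrophic balance rearranged: |∂P/∂n| = f ρ V_g
|∂P/∂n| = 1.29×10⁻⁴ × 1.11 × 41.0 = 5.86×10⁻³ Pa/m

5.86×10⁻³ Pa/m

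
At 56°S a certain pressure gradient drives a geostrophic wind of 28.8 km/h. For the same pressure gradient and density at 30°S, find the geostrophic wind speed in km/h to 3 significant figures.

47.8 km/h

With the same pressure gradient and density, V_g ∝ 1/f ∝ 1/sin φ.
V₂ = V₁ · sin φ₁ / sin φ₂ = 28.8 × sin 56° / sin 30°
V₂ = 28.8 × 0.8290/0.5000 = 47.8 km/h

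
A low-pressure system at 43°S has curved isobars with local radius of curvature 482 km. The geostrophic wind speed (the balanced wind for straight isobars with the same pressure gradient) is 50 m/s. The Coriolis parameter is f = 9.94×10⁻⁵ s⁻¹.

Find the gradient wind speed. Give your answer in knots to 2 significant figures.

Around a low, centrifugal force acts outward with Coriolis, so pressure-gradient force balances both:
(1/ρ)|∂P/∂n| = fV + V²/R  →  V² + fR·V − fR·V_g = 0
With fR = 9.94×10⁻⁵ × 482×10³ m = 47.9 m/s:
V = [−fR + √((fR)² + 4 fR V_g)]/2 = [−47.9 + √(47.9² + 4×47.9×50)]/2 = 30.5 m/s
Subgeostrophic (V < V_g = 50 m/s), as expected around a low.
Converting: 30.5 m/s × 1.944 = 59 knots

59 knots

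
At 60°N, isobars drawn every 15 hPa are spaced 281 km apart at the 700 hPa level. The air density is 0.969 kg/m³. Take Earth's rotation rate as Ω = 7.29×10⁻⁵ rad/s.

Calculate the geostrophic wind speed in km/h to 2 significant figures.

Coriolis parameter at 60°N:
f = 2Ω sin φ = 2 × 7.29×10⁻⁵ × sin 60° = 1.26×10⁻⁴ s⁻¹
Pressure gradient: |∂P/∂n| = 1500 Pa / 281000 m = 5.34×10⁻³ Pa/m
Geostrophic balance (pressure-gradient force = Coriolis force):
V_g = (1/(fρ)) |∂P/∂n| = 5.34×10⁻³ / (1.26×10⁻⁴ × 0.969) = 43.6 m/s
Converting: 43.6 m/s × 3.6 = 160 km/h

160 km/h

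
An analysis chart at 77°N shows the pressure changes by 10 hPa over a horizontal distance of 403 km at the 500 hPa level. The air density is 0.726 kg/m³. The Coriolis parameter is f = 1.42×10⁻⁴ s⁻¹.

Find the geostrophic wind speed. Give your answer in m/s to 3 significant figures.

24.1 m/s

Pressure gradient: |∂P/∂n| = 1000 Pa / 403000 m = 2.48×10⁻³ Pa/m
Geostrophic balance (pressure-gradient force = Coriolis force):
V_g = (1/(fρ)) |∂P/∂n| = 2.48×10⁻³ / (1.42×10⁻⁴ × 0.726) = 24.1 m/s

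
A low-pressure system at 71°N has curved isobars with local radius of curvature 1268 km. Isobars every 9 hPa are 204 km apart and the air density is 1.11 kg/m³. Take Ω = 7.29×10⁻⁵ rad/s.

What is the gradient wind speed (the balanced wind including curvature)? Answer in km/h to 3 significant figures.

90.7 km/h

Coriolis parameter at 71°N:
f = 2Ω sin φ = 2 × 7.29×10⁻⁵ × sin 71° = 1.38×10⁻⁴ s⁻¹
Pressure gradient: |∂P/∂n| = 900 Pa / 204000 m = 4.41×10⁻³ Pa/m
Geostrophic speed: V_g = |∂P/∂n|/(fρ) = 4.41×10⁻³/(1.38×10⁻⁴ × 1.11) = 28.8 m/s
Around a low, centrifugal force acts outward with Coriolis, so pressure-gradient force balances both:
(1/ρ)|∂P/∂n| = fV + V²/R  →  V² + fR·V − fR·V_g = 0
With fR = 1.38×10⁻⁴ × 1268×10³ m = 175 m/s:
V = [−fR + √((fR)² + 4 fR V_g)]/2 = [−175 + √(175² + 4×175×28.8)]/2 = 25.2 m/s
Subgeostrophic (V < V_g = 28.8 m/s), as expected around a low.
Converting: 25.2 m/s × 3.6 = 90.7 km/h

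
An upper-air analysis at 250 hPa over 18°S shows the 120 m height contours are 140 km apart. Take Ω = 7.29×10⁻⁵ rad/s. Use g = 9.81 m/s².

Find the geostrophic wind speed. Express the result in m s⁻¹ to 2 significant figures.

Coriolis parameter at 18°S:
f = 2Ω sin φ = 2 × 7.29×10⁻⁵ × sin 18° = 4.51×10⁻⁵ s⁻¹
Height gradient: |∂Z/∂n| = 120 m / 140000 m = 8.57×10⁻⁴
On a pressure surface, geostrophic balance gives V_g = (g/f)|∂Z/∂n|:
V_g = 9.81 × 8.57×10⁻⁴ / 4.51×10⁻⁵ = 187 m/s

190 m s⁻¹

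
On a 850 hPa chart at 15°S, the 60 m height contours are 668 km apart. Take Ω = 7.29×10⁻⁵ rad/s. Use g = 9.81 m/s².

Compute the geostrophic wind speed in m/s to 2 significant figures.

Coriolis parameter at 15°S:
f = 2Ω sin φ = 2 × 7.29×10⁻⁵ × sin 15° = 3.77×10⁻⁵ s⁻¹
Height gradient: |∂Z/∂n| = 60 m / 668000 m = 8.98×10⁻⁵
On a pressure surface, geostrophic balance gives V_g = (g/f)|∂Z/∂n|:
V_g = 9.81 × 8.98×10⁻⁵ / 3.77×10⁻⁵ = 23.4 m/s

23 m/s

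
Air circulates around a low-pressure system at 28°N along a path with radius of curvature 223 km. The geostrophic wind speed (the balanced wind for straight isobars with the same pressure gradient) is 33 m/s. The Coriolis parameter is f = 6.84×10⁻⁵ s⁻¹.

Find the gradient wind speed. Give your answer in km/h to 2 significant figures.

Around a low, centrifugal force acts outward with Coriolis, so pressure-gradient force balances both:
(1/ρ)|∂P/∂n| = fV + V²/R  →  V² + fR·V − fR·V_g = 0
With fR = 6.84×10⁻⁵ × 223×10³ m = 15.3 m/s:
V = [−fR + √((fR)² + 4 fR V_g)]/2 = [−15.3 + √(15.3² + 4×15.3×33)]/2 = 16.1 m/s
Subgeostrophic (V < V_g = 33 m/s), as expected around a low.
Converting: 16.1 m/s × 3.6 = 58 km/h

58 km/h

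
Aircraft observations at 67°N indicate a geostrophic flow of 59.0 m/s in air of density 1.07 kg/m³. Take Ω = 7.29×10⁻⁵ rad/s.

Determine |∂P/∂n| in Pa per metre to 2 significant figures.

8.5×10⁻³ Pa/m

Coriolis parameter at 67°N:
f = 2Ω sin φ = 2 × 7.29×10⁻⁵ × sin 67° = 1.34×10⁻⁴ s⁻¹
Geostrophic balance rearranged: |∂P/∂n| = f ρ V_g
|∂P/∂n| = 1.34×10⁻⁴ × 1.07 × 59.0 = 8.47×10⁻³ Pa/m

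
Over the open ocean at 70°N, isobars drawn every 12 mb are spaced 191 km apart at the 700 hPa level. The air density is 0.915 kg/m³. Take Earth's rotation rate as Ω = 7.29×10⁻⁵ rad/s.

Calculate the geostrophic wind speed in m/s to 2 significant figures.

50 m/s

Coriolis parameter at 70°N:
f = 2Ω sin φ = 2 × 7.29×10⁻⁵ × sin 70° = 1.37×10⁻⁴ s⁻¹
Pressure gradient: |∂P/∂n| = 1200 Pa / 191000 m = 6.28×10⁻³ Pa/m
Geostrophic balance (pressure-gradient force = Coriolis force):
V_g = (1/(fρ)) |∂P/∂n| = 6.28×10⁻³ / (1.37×10⁻⁴ × 0.915) = 50.1 m/s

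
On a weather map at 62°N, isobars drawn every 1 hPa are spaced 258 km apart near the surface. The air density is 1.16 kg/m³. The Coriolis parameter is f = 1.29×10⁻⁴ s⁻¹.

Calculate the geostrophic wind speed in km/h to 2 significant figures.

Pressure gradient: |∂P/∂n| = 100 Pa / 258000 m = 3.88×10⁻⁴ Pa/m
Geostrophic balance (pressure-gradient force = Coriolis force):
V_g = (1/(fρ)) |∂P/∂n| = 3.88×10⁻⁴ / (1.29×10⁻⁴ × 1.16) = 2.59 m/s
Converting: 2.59 m/s × 3.6 = 9.3 km/h

9.3 km/h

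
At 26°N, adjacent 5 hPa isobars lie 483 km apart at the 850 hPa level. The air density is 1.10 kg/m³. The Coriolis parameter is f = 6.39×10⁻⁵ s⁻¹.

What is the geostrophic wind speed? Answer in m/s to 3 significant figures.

14.7 m/s

Pressure gradient: |∂P/∂n| = 500 Pa / 483000 m = 1.04×10⁻³ Pa/m
Geostrophic balance (pressure-gradient force = Coriolis force):
V_g = (1/(fρ)) |∂P/∂n| = 1.04×10⁻³ / (6.39×10⁻⁵ × 1.10) = 14.7 m/s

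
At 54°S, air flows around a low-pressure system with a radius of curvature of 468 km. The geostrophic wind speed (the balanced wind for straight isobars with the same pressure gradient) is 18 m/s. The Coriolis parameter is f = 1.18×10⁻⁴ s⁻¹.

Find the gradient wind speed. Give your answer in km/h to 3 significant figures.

51.5 km/h

Around a low, centrifugal force acts outward with Coriolis, so pressure-gradient force balances both:
(1/ρ)|∂P/∂n| = fV + V²/R  →  V² + fR·V − fR·V_g = 0
With fR = 1.18×10⁻⁴ × 468×10³ m = 55.2 m/s:
V = [−fR + √((fR)² + 4 fR V_g)]/2 = [−55.2 + √(55.2² + 4×55.2×18)]/2 = 14.3 m/s
Subgeostrophic (V < V_g = 18 m/s), as expected around a low.
Converting: 14.3 m/s × 3.6 = 51.5 km/h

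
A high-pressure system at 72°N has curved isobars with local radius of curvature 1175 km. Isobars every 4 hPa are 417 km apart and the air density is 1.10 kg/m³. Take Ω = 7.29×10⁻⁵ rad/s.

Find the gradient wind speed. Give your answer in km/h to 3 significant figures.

23.6 km/h

Coriolis parameter at 72°N:
f = 2Ω sin φ = 2 × 7.29×10⁻⁵ × sin 72° = 1.39×10⁻⁴ s⁻¹
Pressure gradient: |∂P/∂n| = 400 Pa / 417000 m = 9.59×10⁻⁴ Pa/m
Geostrophic speed: V_g = |∂P/∂n|/(fρ) = 9.59×10⁻⁴/(1.39×10⁻⁴ × 1.10) = 6.29 m/s
Around a high, pressure-gradient force acts outward with centrifugal, so Coriolis balances both:
fV = (1/ρ)|∂P/∂n| + V²/R  →  V² − fR·V + fR·V_g = 0
With fR = 1.39×10⁻⁴ × 1175×10³ m = 163 m/s:
V = [fR − √((fR)² − 4 fR V_g)]/2 = [163 − √(163² − 4×163×6.29)]/2 = 6.55 m/s
Supergeostrophic (V > V_g = 6.29 m/s), as expected around a high.
Converting: 6.55 m/s × 3.6 = 23.6 km/h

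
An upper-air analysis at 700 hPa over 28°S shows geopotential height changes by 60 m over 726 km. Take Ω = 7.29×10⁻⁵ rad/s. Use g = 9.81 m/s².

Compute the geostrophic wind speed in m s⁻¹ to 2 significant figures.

Coriolis parameter at 28°S:
f = 2Ω sin φ = 2 × 7.29×10⁻⁵ × sin 28° = 6.84×10⁻⁵ s⁻¹
Height gradient: |∂Z/∂n| = 60 m / 726000 m = 8.26×10⁻⁵
On a pressure surface, geostrophic balance gives V_g = (g/f)|∂Z/∂n|:
V_g = 9.81 × 8.26×10⁻⁵ / 6.84×10⁻⁵ = 11.8 m/s

12 m s⁻¹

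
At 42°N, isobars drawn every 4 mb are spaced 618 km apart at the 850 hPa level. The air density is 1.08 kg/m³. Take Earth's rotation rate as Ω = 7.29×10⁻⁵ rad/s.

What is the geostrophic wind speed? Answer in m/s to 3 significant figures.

Coriolis parameter at 42°N:
f = 2Ω sin φ = 2 × 7.29×10⁻⁵ × sin 42° = 9.76×10⁻⁵ s⁻¹
Pressure gradient: |∂P/∂n| = 400 Pa / 618000 m = 6.47×10⁻⁴ Pa/m
Geostrophic balance (pressure-gradient force = Coriolis force):
V_g = (1/(fρ)) |∂P/∂n| = 6.47×10⁻⁴ / (9.76×10⁻⁵ × 1.08) = 6.14 m/s

6.14 m/s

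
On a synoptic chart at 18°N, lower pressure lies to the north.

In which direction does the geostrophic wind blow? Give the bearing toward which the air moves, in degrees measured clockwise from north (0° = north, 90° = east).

090°

The pressure-gradient force points toward the north (bearing 000°).
Geostrophic balance: in the Northern Hemisphere the Coriolis force deflects motion to the right, so the geostrophic wind blows 90° to the right of the pressure-gradient force (low pressure on the left).
Rotating 000° by 90° clockwise gives 090° — the wind blows toward the east.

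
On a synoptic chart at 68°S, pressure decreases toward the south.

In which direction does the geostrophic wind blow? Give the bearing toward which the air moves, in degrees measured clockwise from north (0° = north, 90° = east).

The pressure-gradient force points toward the south (bearing 180°).
Geostrophic balance: in the Southern Hemisphere the Coriolis force deflects motion to the left, so the geostrophic wind blows 90° to the left of the pressure-gradient force (low pressure on the right).
Rotating 180° by 90° counterclockwise gives 090° — the wind blows toward the east.

090°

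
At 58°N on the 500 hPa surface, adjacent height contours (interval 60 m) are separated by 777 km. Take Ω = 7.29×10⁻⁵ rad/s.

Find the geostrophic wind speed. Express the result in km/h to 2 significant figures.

Coriolis parameter at 58°N:
f = 2Ω sin φ = 2 × 7.29×10⁻⁵ × sin 58° = 1.24×10⁻⁴ s⁻¹
Height gradient: |∂Z/∂n| = 60 m / 777000 m = 7.72×10⁻⁵
On a pressure surface, geostrophic balance gives V_g = (g/f)|∂Z/∂n|:
V_g = 9.81 × 7.72×10⁻⁵ / 1.24×10⁻⁴ = 6.13 m/s
Converting: 6.13 m/s × 3.6 = 22 km/h

22 km/h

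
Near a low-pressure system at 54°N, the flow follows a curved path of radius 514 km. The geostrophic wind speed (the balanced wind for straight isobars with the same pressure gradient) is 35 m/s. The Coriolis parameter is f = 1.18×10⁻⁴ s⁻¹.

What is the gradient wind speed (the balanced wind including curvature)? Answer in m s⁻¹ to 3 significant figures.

Around a low, centrifugal force acts outward with Coriolis, so pressure-gradient force balances both:
(1/ρ)|∂P/∂n| = fV + V²/R  →  V² + fR·V − fR·V_g = 0
With fR = 1.18×10⁻⁴ × 514×10³ m = 60.7 m/s:
V = [−fR + √((fR)² + 4 fR V_g)]/2 = [−60.7 + √(60.7² + 4×60.7×35)]/2 = 24.8 m/s
Subgeostrophic (V < V_g = 35 m/s), as expected around a low.

24.8 m s⁻¹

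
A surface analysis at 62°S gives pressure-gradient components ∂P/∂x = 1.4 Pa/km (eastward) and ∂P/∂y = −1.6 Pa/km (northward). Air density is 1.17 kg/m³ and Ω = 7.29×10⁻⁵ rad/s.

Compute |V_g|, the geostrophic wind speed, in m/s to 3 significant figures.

Coriolis parameter at 62°S:
f = 2Ω sin φ = 2 × 7.29×10⁻⁵ × sin 62° = 1.29×10⁻⁴ s⁻¹
In the Southern Hemisphere f is negative: f = −1.29×10⁻⁴ s⁻¹.
Component geostrophic relations (x east, y north):
u_g = −(1/(fρ)) ∂P/∂y,  v_g = (1/(fρ)) ∂P/∂x
u_g = −(−1.6×10⁻³)/(−1.29×10⁻⁴ × 1.17) = −10.6 m/s;  v_g = (1.4×10⁻³)/(−1.29×10⁻⁴ × 1.17) = −9.30 m/s
|V_g| = √(u_g² + v_g²) = 14.1 m/s

14.1 m/s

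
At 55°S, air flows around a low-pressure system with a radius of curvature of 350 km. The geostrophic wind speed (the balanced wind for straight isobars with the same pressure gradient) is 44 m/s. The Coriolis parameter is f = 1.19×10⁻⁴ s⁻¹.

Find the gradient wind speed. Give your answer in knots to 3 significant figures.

Around a low, centrifugal force acts outward with Coriolis, so pressure-gradient force balances both:
(1/ρ)|∂P/∂n| = fV + V²/R  →  V² + fR·V − fR·V_g = 0
With fR = 1.19×10⁻⁴ × 350×10³ m = 41.6 m/s:
V = [−fR + √((fR)² + 4 fR V_g)]/2 = [−41.6 + √(41.6² + 4×41.6×44)]/2 = 26.8 m/s
Subgeostrophic (V < V_g = 44 m/s), as expected around a low.
Converting: 26.8 m/s × 1.944 = 52.1 knots

52.1 knots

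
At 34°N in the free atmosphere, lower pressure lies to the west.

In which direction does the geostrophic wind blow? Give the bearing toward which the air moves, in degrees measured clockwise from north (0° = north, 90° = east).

The pressure-gradient force points toward the west (bearing 270°).
Geostrophic balance: in the Northern Hemisphere the Coriolis force deflects motion to the right, so the geostrophic wind blows 90° to the right of the pressure-gradient force (low pressure on the left).
Rotating 270° by 90° clockwise gives 000° — the wind blows toward the north.

000°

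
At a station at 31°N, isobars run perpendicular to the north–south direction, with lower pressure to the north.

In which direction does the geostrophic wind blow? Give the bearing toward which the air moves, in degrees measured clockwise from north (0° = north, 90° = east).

090°

The pressure-gradient force points toward the north (bearing 000°).
Geostrophic balance: in the Northern Hemisphere the Coriolis force deflects motion to the right, so the geostrophic wind blows 90° to the right of the pressure-gradient force (low pressure on the left).
Rotating 000° by 90° clockwise gives 090° — the wind blows toward the east.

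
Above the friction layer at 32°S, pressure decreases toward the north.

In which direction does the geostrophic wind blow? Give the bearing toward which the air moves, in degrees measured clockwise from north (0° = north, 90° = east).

The pressure-gradient force points toward the north (bearing 000°).
Geostrophic balance: in the Southern Hemisphere the Coriolis force deflects motion to the left, so the geostrophic wind blows 90° to the left of the pressure-gradient force (low pressure on the right).
Rotating 000° by 90° counterclockwise gives 270° — the wind blows toward the west.

270°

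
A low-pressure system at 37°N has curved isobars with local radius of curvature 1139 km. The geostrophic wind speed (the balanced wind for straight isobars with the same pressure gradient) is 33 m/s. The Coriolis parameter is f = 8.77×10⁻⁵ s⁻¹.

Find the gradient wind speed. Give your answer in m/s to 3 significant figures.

Around a low, centrifugal force acts outward with Coriolis, so pressure-gradient force balances both:
(1/ρ)|∂P/∂n| = fV + V²/R  →  V² + fR·V − fR·V_g = 0
With fR = 8.77×10⁻⁵ × 1139×10³ m = 99.9 m/s:
V = [−fR + √((fR)² + 4 fR V_g)]/2 = [−99.9 + √(99.9² + 4×99.9×33)]/2 = 26.2 m/s
Subgeostrophic (V < V_g = 33 m/s), as expected around a low.

26.2 m/s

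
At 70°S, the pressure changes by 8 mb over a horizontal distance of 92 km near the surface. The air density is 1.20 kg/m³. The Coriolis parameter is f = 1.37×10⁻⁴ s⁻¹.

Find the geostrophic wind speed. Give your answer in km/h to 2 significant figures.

Pressure gradient: |∂P/∂n| = 800 Pa / 92000 m = 8.70×10⁻³ Pa/m
Geostrophic balance (pressure-gradient force = Coriolis force):
V_g = (1/(fρ)) |∂P/∂n| = 8.70×10⁻³ / (1.37×10⁻⁴ × 1.20) = 52.9 m/s
Converting: 52.9 m/s × 3.6 = 190 km/h

190 km/h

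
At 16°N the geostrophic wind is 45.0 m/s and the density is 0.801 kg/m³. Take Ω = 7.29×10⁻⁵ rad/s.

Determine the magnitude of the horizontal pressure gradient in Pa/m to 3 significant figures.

Coriolis parameter at 16°N:
f = 2Ω sin φ = 2 × 7.29×10⁻⁵ × sin 16° = 4.02×10⁻⁵ s⁻¹
Geostrophic balance rearranged: |∂P/∂n| = f ρ V_g
|∂P/∂n| = 4.02×10⁻⁵ × 0.801 × 45.0 = 1.45×10⁻³ Pa/m

1.45×10⁻³ Pa/m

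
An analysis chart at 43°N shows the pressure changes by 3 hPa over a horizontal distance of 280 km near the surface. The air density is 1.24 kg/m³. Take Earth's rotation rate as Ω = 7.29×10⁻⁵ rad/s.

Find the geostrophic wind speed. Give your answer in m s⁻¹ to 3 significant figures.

Coriolis parameter at 43°N:
f = 2Ω sin φ = 2 × 7.29×10⁻⁵ × sin 43° = 9.94×10⁻⁵ s⁻¹
Pressure gradient: |∂P/∂n| = 300 Pa / 280000 m = 1.07×10⁻³ Pa/m
Geostrophic balance (pressure-gradient force = Coriolis force):
V_g = (1/(fρ)) |∂P/∂n| = 1.07×10⁻³ / (9.94×10⁻⁵ × 1.24) = 8.69 m/s

8.69 m s⁻¹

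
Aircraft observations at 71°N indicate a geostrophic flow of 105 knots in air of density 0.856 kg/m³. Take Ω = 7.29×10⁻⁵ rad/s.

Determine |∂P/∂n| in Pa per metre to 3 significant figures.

6.37×10⁻³ Pa/m

Coriolis parameter at 71°N:
f = 2Ω sin φ = 2 × 7.29×10⁻⁵ × sin 71° = 1.38×10⁻⁴ s⁻¹
Wind speed in SI: 105 knots = 54.0 m/s
Geostrophic balance rearranged: |∂P/∂n| = f ρ V_g
|∂P/∂n| = 1.38×10⁻⁴ × 0.856 × 54.0 = 6.37×10⁻³ Pa/m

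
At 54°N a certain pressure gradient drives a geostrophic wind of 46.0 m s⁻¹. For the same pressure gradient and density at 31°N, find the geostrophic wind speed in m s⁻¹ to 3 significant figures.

72.3 m s⁻¹

With the same pressure gradient and density, V_g ∝ 1/f ∝ 1/sin φ.
V₂ = V₁ · sin φ₁ / sin φ₂ = 46.0 × sin 54° / sin 31°
V₂ = 46.0 × 0.8090/0.5150 = 72.3 m s⁻¹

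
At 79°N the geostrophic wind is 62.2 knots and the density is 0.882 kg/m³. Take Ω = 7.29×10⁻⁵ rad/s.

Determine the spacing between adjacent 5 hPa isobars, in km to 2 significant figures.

Coriolis parameter at 79°N:
f = 2Ω sin φ = 2 × 7.29×10⁻⁵ × sin 79° = 1.43×10⁻⁴ s⁻¹
Wind speed in SI: 62.2 knots = 32.0 m/s
Geostrophic balance rearranged: |∂P/∂n| = f ρ V_g
|∂P/∂n| = 1.43×10⁻⁴ × 0.882 × 32.0 = 4.04×10⁻³ Pa/m
Isobar spacing: Δn = ΔP/|∂P/∂n| = 500 Pa / 4.04×10⁻³ Pa/m = 123785 m ≈ 120 km

120 km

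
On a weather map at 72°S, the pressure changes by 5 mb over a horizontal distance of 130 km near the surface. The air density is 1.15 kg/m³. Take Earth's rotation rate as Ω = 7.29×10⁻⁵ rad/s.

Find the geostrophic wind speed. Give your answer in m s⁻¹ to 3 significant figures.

24.1 m s⁻¹

Coriolis parameter at 72°S:
f = 2Ω sin φ = 2 × 7.29×10⁻⁵ × sin 72° = 1.39×10⁻⁴ s⁻¹
Pressure gradient: |∂P/∂n| = 500 Pa / 130000 m = 3.85×10⁻³ Pa/m
Geostrophic balance (pressure-gradient force = Coriolis force):
V_g = (1/(fρ)) |∂P/∂n| = 3.85×10⁻³ / (1.39×10⁻⁴ × 1.15) = 24.1 m/s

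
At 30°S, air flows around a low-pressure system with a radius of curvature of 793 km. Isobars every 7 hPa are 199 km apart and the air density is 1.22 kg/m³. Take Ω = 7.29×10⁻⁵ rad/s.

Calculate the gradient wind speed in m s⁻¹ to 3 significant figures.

Coriolis parameter at 30°S:
f = 2Ω sin φ = 2 × 7.29×10⁻⁵ × sin 30° = 7.29×10⁻⁵ s⁻¹
Pressure gradient: |∂P/∂n| = 700 Pa / 199000 m = 3.52×10⁻³ Pa/m
Geostrophic speed: V_g = |∂P/∂n|/(fρ) = 3.52×10⁻³/(7.29×10⁻⁵ × 1.22) = 39.6 m/s
Around a low, centrifugal force acts outward with Coriolis, so pressure-gradient force balances both:
(1/ρ)|∂P/∂n| = fV + V²/R  →  V² + fR·V − fR·V_g = 0
With fR = 7.29×10⁻⁵ × 793×10³ m = 57.8 m/s:
V = [−fR + √((fR)² + 4 fR V_g)]/2 = [−57.8 + √(57.8² + 4×57.8×39.6)]/2 = 27 m/s
Subgeostrophic (V < V_g = 39.6 m/s), as expected around a low.

27.0 m s⁻¹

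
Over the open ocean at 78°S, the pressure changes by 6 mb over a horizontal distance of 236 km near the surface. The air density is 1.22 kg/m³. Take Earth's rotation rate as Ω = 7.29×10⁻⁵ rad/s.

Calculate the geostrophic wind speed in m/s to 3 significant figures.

14.6 m/s

Coriolis parameter at 78°S:
f = 2Ω sin φ = 2 × 7.29×10⁻⁵ × sin 78° = 1.43×10⁻⁴ s⁻¹
Pressure gradient: |∂P/∂n| = 600 Pa / 236000 m = 2.54×10⁻³ Pa/m
Geostrophic balance (pressure-gradient force = Coriolis force):
V_g = (1/(fρ)) |∂P/∂n| = 2.54×10⁻³ / (1.43×10⁻⁴ × 1.22) = 14.6 m/s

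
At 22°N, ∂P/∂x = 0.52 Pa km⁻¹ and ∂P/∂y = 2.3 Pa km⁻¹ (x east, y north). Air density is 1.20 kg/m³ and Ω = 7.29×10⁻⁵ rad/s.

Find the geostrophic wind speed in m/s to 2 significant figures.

36 m/s

Coriolis parameter at 22°N:
f = 2Ω sin φ = 2 × 7.29×10⁻⁵ × sin 22° = 5.46×10⁻⁵ s⁻¹
Component geostrophic relations (x east, y north):
u_g = −(1/(fρ)) ∂P/∂y,  v_g = (1/(fρ)) ∂P/∂x
u_g = −(2.3×10⁻³)/(5.46×10⁻⁵ × 1.20) = −35.1 m/s;  v_g = (0.52×10⁻³)/(5.46×10⁻⁵ × 1.20) = 7.93 m/s
|V_g| = √(u_g² + v_g²) = 36.0 m/s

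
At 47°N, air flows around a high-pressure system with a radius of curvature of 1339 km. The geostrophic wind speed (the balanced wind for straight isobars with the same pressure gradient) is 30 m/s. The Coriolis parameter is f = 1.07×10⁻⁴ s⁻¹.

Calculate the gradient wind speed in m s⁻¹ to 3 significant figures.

Around a high, pressure-gradient force acts outward with centrifugal, so Coriolis balances both:
fV = (1/ρ)|∂P/∂n| + V²/R  →  V² − fR·V + fR·V_g = 0
With fR = 1.07×10⁻⁴ × 1339×10³ m = 143 m/s:
V = [fR − √((fR)² − 4 fR V_g)]/2 = [143 − √(143² − 4×143×30)]/2 = 42.8 m/s
Supergeostrophic (V > V_g = 30 m/s), as expected around a high.

42.8 m s⁻¹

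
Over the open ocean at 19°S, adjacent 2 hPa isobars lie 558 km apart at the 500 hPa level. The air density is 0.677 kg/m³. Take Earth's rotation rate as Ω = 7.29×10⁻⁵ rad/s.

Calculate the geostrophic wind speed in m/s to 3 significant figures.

11.2 m/s

Coriolis parameter at 19°S:
f = 2Ω sin φ = 2 × 7.29×10⁻⁵ × sin 19° = 4.75×10⁻⁵ s⁻¹
Pressure gradient: |∂P/∂n| = 200 Pa / 558000 m = 3.58×10⁻⁴ Pa/m
Geostrophic balance (pressure-gradient force = Coriolis force):
V_g = (1/(fρ)) |∂P/∂n| = 3.58×10⁻⁴ / (4.75×10⁻⁵ × 0.677) = 11.2 m/s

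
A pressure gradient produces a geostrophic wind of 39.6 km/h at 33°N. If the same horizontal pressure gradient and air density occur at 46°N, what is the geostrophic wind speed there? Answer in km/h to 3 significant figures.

With the same pressure gradient and density, V_g ∝ 1/f ∝ 1/sin φ.
V₂ = V₁ · sin φ₁ / sin φ₂ = 39.6 × sin 33° / sin 46°
V₂ = 39.6 × 0.5446/0.7193 = 30.0 km/h

30.0 km/h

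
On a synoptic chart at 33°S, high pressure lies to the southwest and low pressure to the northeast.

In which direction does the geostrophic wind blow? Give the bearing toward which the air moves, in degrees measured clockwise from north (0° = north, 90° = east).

The pressure-gradient force points toward the northeast (bearing 045°).
Geostrophic balance: in the Southern Hemisphere the Coriolis force deflects motion to the left, so the geostrophic wind blows 90° to the left of the pressure-gradient force (low pressure on the right).
Rotating 045° by 90° counterclockwise gives 315° — the wind blows toward the northwest.

315°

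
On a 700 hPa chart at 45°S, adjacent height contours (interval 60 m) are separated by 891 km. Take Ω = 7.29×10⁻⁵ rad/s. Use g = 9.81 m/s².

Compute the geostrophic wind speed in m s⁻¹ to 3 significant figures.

Coriolis parameter at 45°S:
f = 2Ω sin φ = 2 × 7.29×10⁻⁵ × sin 45° = 1.03×10⁻⁴ s⁻¹
Height gradient: |∂Z/∂n| = 60 m / 891000 m = 6.73×10⁻⁵
On a pressure surface, geostrophic balance gives V_g = (g/f)|∂Z/∂n|:
V_g = 9.81 × 6.73×10⁻⁵ / 1.03×10⁻⁴ = 6.41 m/s

6.41 m s⁻¹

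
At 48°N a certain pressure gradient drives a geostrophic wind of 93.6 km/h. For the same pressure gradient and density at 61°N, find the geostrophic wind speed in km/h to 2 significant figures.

80 km/h

With the same pressure gradient and density, V_g ∝ 1/f ∝ 1/sin φ.
V₂ = V₁ · sin φ₁ / sin φ₂ = 93.6 × sin 48° / sin 61°
V₂ = 93.6 × 0.7431/0.8746 = 80 km/h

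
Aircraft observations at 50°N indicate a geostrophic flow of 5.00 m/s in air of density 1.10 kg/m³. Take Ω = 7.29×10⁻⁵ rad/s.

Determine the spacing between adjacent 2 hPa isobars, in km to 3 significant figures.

326 km

Coriolis parameter at 50°N:
f = 2Ω sin φ = 2 × 7.29×10⁻⁵ × sin 50° = 1.12×10⁻⁴ s⁻¹
Geostrophic balance rearranged: |∂P/∂n| = f ρ V_g
|∂P/∂n| = 1.12×10⁻⁴ × 1.10 × 5.00 = 6.14×10⁻⁴ Pa/m
Isobar spacing: Δn = ΔP/|∂P/∂n| = 200 Pa / 6.14×10⁻⁴ Pa/m = 325579 m ≈ 326 km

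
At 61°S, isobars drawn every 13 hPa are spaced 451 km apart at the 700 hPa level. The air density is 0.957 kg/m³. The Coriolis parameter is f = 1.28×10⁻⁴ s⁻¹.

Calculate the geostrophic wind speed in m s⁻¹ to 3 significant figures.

23.5 m s⁻¹

Pressure gradient: |∂P/∂n| = 1300 Pa / 451000 m = 2.88×10⁻³ Pa/m
Geostrophic balance (pressure-gradient force = Coriolis force):
V_g = (1/(fρ)) |∂P/∂n| = 2.88×10⁻³ / (1.28×10⁻⁴ × 0.957) = 23.5 m/s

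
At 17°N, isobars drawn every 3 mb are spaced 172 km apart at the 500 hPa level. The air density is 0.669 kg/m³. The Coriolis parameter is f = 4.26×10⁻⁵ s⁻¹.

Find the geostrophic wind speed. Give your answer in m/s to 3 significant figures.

Pressure gradient: |∂P/∂n| = 300 Pa / 172000 m = 1.74×10⁻³ Pa/m
Geostrophic balance (pressure-gradient force = Coriolis force):
V_g = (1/(fρ)) |∂P/∂n| = 1.74×10⁻³ / (4.26×10⁻⁵ × 0.669) = 61.2 m/s

61.2 m/s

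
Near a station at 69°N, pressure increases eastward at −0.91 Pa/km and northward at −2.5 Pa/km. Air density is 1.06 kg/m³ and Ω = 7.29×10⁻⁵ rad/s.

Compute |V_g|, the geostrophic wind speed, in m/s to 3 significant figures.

Coriolis parameter at 69°N:
f = 2Ω sin φ = 2 × 7.29×10⁻⁵ × sin 69° = 1.36×10⁻⁴ s⁻¹
Component geostrophic relations (x east, y north):
u_g = −(1/(fρ)) ∂P/∂y,  v_g = (1/(fρ)) ∂P/∂x
u_g = −(−2.5×10⁻³)/(1.36×10⁻⁴ × 1.06) = 17.3 m/s;  v_g = (−0.91×10⁻³)/(1.36×10⁻⁴ × 1.06) = −6.31 m/s
|V_g| = √(u_g² + v_g²) = 18.4 m/s

18.4 m/s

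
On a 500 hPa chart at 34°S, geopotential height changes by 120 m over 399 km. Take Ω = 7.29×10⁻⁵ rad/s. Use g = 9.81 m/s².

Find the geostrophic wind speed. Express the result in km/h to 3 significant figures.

Coriolis parameter at 34°S:
f = 2Ω sin φ = 2 × 7.29×10⁻⁵ × sin 34° = 8.15×10⁻⁵ s⁻¹
Height gradient: |∂Z/∂n| = 120 m / 399000 m = 3.01×10⁻⁴
On a pressure surface, geostrophic balance gives V_g = (g/f)|∂Z/∂n|:
V_g = 9.81 × 3.01×10⁻⁴ / 8.15×10⁻⁵ = 36.2 m/s
Converting: 36.2 m/s × 3.6 = 130 km/h

130 km/h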